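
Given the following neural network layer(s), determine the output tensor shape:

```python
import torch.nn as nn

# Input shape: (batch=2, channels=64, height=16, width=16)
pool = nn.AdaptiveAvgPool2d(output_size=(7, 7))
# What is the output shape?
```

Input: (2, 64, 16, 16) -> Output: (2, 64, 7, 7)

Answer: (2, 64, 7, 7)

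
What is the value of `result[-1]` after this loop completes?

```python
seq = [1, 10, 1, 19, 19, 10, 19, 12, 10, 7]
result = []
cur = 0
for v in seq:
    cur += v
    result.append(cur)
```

Cumulative sum ends at 108
`result` takes the values: [] → [1] → [1, 11] → [1, 11, 12] → [1, 11, 12, 31] → [1, 11, 12, 31, 50] → [1, 11, 12, 31, 50, 60] → [1, 11, 12, 31, 50, 60, 79] → [1, 11, 12, 31, 50, 60, 79, 91] → [1, 11, 12, 31, 50, 60, 79, 91, 101] → [1, 11, 12, 31, 50, 60, 79, 91, 101, 108]
So `result[-1]` = 108

Answer: 108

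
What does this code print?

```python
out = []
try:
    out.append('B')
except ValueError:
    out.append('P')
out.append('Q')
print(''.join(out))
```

Execution trace: 'B' (try body, no exception) → 'Q' (after the try/except). Output: BQ

Answer: BQ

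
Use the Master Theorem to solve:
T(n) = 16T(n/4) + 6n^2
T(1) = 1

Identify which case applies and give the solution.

a=16, b=4, f(n)=6n^2. log_4(16) = 2. Since c=2 = 2, Case 2 applies: T(n) = Θ(n^log_b(a) · log n) = O(n^2 log n).

Answer: O(n^2 log n) - Case 2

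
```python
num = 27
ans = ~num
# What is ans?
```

Trace:
`num = 27` → num = 27
`ans = ~num` → ans = -28
So ans = -28

Answer: -28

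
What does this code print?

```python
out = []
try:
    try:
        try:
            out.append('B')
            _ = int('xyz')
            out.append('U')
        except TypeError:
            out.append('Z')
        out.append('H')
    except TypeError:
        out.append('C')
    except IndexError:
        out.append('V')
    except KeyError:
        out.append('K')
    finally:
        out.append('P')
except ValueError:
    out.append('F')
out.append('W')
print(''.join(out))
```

Execution trace: 'B' (inner try body) → 'P' (finally) → 'F' (outer except ValueError) → 'W' (after the try/except). Output: BPFW

Answer: BPFW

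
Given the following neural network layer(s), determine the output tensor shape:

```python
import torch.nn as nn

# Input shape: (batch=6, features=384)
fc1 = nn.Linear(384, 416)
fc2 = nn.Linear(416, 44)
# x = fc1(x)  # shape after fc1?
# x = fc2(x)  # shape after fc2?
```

Input: (6, 384) -> after fc1: (6, 416) -> Output: (6, 44)

Answer: (6, 44)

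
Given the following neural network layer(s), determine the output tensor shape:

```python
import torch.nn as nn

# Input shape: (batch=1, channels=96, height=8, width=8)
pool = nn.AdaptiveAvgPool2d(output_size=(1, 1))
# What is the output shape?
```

Input: (1, 96, 8, 8) -> Output: (1, 96, 1, 1)

Answer: (1, 96, 1, 1)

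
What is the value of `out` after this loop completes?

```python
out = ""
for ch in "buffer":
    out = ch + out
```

Reverse 'buffer'
`out` takes the values: "" → "b" → "ub" → "fub" → "ffub" → "effub" → "reffub"

Answer: "reffub"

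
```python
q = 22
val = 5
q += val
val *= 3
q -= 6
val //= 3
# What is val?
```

Trace:
`q = 22` → q = 22
`val = 5` → val = 5
`q += val` → q = 27
`val *= 3` → val = 15
`q -= 6` → q = 21
`val //= 3` → val = 5
So val = 5

Answer: 5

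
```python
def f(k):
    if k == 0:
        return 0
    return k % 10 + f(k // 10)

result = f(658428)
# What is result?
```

Sum of digits of 658428: 8 + 2 + 4 + 8 + 5 + 6 = 33

Answer: 33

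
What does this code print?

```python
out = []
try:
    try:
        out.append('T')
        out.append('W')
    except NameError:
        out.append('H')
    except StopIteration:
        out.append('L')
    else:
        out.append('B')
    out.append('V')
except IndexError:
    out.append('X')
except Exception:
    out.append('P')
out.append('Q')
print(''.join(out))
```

Execution trace: 'T' (inner try body) → 'W' (inner try body, no exception) → 'B' (inner else) → 'V' (try body, no exception) → 'Q' (after the try/except). Output: TWBVQ

Answer: TWBVQ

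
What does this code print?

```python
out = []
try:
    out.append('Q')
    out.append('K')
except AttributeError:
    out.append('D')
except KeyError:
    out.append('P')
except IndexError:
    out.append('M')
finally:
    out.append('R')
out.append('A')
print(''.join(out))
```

Execution trace: 'Q' (try body) → 'K' (try body, no exception) → 'R' (finally) → 'A' (after the try/except). Output: QKRA

Answer: QKRA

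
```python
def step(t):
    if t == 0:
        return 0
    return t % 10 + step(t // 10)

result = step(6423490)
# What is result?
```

Sum of digits of 6423490: 0 + 9 + 4 + 3 + 2 + 4 + 6 = 28

Answer: 28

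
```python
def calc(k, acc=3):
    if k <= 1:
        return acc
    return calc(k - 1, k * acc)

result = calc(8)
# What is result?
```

Accumulator trace (n, acc): (8, 3) -> (7, 24) -> (6, 168) -> (5, 1008) -> (4, 5040) -> (3, 20160) -> (2, 60480) -> (1, 120960) -> return 120960

Answer: 120960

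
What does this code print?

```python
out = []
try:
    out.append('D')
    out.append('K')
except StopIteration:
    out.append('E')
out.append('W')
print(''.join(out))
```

Execution trace: 'D' (try body) → 'K' (try body, no exception) → 'W' (after the try/except). Output: DKW

Answer: DKW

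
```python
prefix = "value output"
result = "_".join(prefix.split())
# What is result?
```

Trace:
`prefix = "value output"` → prefix = 'value output'
`result = "_".join(prefix.split())` → result = 'value_output'
So result = 'value_output'

Answer: 'value_output'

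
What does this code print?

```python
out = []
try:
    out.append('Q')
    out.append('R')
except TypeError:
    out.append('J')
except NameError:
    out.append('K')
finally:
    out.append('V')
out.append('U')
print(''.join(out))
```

Execution trace: 'Q' (try body) → 'R' (try body, no exception) → 'V' (finally) → 'U' (after the try/except). Output: QRVU

Answer: QRVU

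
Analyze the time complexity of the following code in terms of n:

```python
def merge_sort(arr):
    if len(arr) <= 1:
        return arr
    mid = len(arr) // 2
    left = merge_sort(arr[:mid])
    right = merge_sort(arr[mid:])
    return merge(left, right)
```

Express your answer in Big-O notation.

This is Merge sort. Time complexity: O(n log n).

Answer: O(n log n)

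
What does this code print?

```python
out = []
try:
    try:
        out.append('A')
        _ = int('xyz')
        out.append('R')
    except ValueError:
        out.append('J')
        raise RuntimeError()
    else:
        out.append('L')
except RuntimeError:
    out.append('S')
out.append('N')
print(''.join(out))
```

Execution trace: 'A' (inner try body) → 'J' (inner except ValueError) → 'S' (outer except RuntimeError) → 'N' (after the try/except). Output: AJSN

Answer: AJSN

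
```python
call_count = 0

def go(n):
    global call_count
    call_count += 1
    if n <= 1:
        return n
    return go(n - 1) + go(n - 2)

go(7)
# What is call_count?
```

Calls(n) = 1 + Calls(n-1) + Calls(n-2); Calls(0)=Calls(1)=1. For n=7 this gives 41.

Answer: 41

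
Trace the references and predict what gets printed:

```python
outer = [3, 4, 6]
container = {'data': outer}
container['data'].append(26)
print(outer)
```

Key concept: dict holds reference to list.
Step by step:
`outer = [3, 4, 6]` → outer = [3, 4, 6]
`container = {'data': outer}` → container = {'data': [3, 4, 6]}
`container['data'].append(26)` → outer = [3, 4, 6, 26]; container = {'data': [3, 4, 6, 26]}
`print(outer)` → prints [3, 4, 6, 26]

Answer: [3, 4, 6, 26]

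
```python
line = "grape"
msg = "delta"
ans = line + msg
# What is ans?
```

Trace:
`line = "grape"` → line = 'grape'
`msg = "delta"` → msg = 'delta'
`ans = line + msg` → ans = 'grapedelta'
So ans = 'grapedelta'

Answer: 'grapedelta'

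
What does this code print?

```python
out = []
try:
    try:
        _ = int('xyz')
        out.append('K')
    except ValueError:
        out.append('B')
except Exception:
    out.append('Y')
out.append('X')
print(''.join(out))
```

Execution trace: 'B' (inner except ValueError) → 'X' (after the try/except). Output: BX

Answer: BX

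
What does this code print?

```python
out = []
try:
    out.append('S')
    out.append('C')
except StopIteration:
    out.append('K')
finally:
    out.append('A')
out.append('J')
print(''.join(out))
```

Execution trace: 'S' (try body) → 'C' (try body, no exception) → 'A' (finally) → 'J' (after the try/except). Output: SCAJ

Answer: SCAJ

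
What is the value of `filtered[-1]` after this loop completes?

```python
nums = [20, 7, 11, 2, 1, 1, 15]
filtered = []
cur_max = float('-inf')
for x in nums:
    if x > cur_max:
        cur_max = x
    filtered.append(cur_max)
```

Running max ends at 20
`filtered` takes the values: [] → [20] → [20, 20] → [20, 20, 20] → [20, 20, 20, 20] → [20, 20, 20, 20, 20] → [20, 20, 20, 20, 20, 20] → [20, 20, 20, 20, 20, 20, 20]
So `filtered[-1]` = 20

Answer: 20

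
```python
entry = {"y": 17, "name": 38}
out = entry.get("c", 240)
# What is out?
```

Trace:
`entry = {"y": 17, "name": 38}` → entry = {'y': 17, 'name': 38}
`out = entry.get("c", 240)` → out = 240
So out = 240

Answer: 240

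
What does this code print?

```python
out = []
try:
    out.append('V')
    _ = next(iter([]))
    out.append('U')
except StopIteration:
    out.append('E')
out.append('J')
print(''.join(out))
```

Execution trace: 'V' (try body) → 'E' (except StopIteration) → 'J' (after the try/except). Output: VEJ

Answer: VEJ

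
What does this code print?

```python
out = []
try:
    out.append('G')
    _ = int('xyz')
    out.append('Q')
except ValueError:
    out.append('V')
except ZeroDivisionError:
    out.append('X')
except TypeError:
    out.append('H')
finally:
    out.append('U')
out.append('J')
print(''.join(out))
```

Execution trace: 'G' (try body) → 'V' (except ValueError) → 'U' (finally) → 'J' (after the try/except). Output: GVUJ

Answer: GVUJ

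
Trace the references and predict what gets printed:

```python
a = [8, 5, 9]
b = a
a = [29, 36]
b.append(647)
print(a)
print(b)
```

Key concept: rebinding vs mutation: a is rebound to a new list, b still points at the original.
Step by step:
`a = [8, 5, 9]` → a = [8, 5, 9]
`b = a` → b = [8, 5, 9] (same object as a)
`a = [29, 36]` → a = [29, 36]
`b.append(647)` → b = [8, 5, 9, 647]
`print(a)` → prints [29, 36]
`print(b)` → prints [8, 5, 9, 647]

Answer:
[29, 36]
[8, 5, 9, 647]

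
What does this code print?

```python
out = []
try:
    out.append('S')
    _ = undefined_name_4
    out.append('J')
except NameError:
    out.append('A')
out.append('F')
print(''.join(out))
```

Execution trace: 'S' (try body) → 'A' (except NameError) → 'F' (after the try/except). Output: SAF

Answer: SAF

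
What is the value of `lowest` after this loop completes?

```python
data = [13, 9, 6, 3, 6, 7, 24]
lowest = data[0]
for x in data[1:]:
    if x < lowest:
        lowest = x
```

Minimum of [13, 9, 6, 3, 6, 7, 24]
`lowest` takes the values: 13 → 9 → 6 → 3

Answer: 3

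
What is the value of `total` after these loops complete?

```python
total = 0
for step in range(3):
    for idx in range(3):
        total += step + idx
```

Sum of all step+idx for step,idx in 3x3
`total` takes the values: 0 → 1 → 3 → 4 → 6 → 9 → 11 → 14 → 18

Answer: 18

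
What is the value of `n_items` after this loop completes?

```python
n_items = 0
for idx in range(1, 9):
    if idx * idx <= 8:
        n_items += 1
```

Count numbers where idx² ≤ 8
`n_items` takes the values: 0 → 1 → 2

Answer: 2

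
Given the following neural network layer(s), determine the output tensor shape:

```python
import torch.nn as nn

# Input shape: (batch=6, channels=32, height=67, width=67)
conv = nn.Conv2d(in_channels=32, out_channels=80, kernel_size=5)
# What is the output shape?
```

Input: (6, 32, 67, 67) -> Output: (6, 80, 63, 63)

Answer: (6, 80, 63, 63)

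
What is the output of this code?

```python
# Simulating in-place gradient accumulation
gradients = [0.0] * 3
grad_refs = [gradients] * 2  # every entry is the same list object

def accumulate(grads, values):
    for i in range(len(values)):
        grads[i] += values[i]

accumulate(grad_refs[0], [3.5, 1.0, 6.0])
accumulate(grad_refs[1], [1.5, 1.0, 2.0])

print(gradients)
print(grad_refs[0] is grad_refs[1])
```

Key concept: gradient accumulation aliasing.
Step by step:
`gradients = [0.0] * 3` → gradients = [0.0, 0.0, 0.0]
`grad_refs = [gradients] * 2` → grad_refs = [[0.0, 0.0, 0.0], [0.0, 0.0, 0.0]]
`accumulate(grad_refs[0], [3.5, 1.0, 6.0])` → gradients = [3.5, 1.0, 6.0]; grad_refs = [[3.5, 1.0, 6.0], [3.5, 1.0, 6.0]]
`accumulate(grad_refs[1], [1.5, 1.0, 2.0])` → gradients = [5.0, 2.0, 8.0]; grad_refs = [[5.0, 2.0, 8.0], [5.0, 2.0, 8.0]]
`print(gradients)` → prints [5.0, 2.0, 8.0]
`print(grad_refs[0] is grad_refs[1])` → prints True

Answer:
[5.0, 2.0, 8.0]
True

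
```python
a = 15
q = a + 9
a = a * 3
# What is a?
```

Trace:
`a = 15` → a = 15
`q = a + 9` → q = 24
`a = a * 3` → a = 45
So a = 45

Answer: 45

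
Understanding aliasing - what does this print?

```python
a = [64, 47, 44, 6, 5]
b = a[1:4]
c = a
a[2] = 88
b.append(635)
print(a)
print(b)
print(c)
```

Key concept: slice vs alias.
Step by step:
`a = [64, 47, 44, 6, 5]` → a = [64, 47, 44, 6, 5]
`b = a[1:4]` → b = [47, 44, 6]
`c = a` → c = [64, 47, 44, 6, 5] (same object as a)
`a[2] = 88` → a = [64, 47, 88, 6, 5] (same object as c); c = [64, 47, 88, 6, 5] (same object as a)
`b.append(635)` → b = [47, 44, 6, 635]
`print(a)` → prints [64, 47, 88, 6, 5]
`print(b)` → prints [47, 44, 6, 635]
`print(c)` → prints [64, 47, 88, 6, 5]

Answer:
[64, 47, 88, 6, 5]
[47, 44, 6, 635]
[64, 47, 88, 6, 5]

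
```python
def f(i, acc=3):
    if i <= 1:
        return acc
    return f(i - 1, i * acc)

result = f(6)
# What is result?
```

Accumulator trace (n, acc): (6, 3) -> (5, 18) -> (4, 90) -> (3, 360) -> (2, 1080) -> (1, 2160) -> return 2160

Answer: 2160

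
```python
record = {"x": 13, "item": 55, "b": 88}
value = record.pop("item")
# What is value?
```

Trace:
`record = {"x": 13, "item": 55, "b": 88}` → record = {'x': 13, 'item': 55, 'b': 88}
`value = record.pop("item")` → record = {'x': 13, 'b': 88}; value = 55
So value = 55

Answer: 55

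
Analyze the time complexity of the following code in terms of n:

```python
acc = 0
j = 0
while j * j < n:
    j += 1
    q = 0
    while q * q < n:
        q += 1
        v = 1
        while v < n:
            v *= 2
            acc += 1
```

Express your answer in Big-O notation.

Each loop level contributes: √n × √n × log n. Multiplying the contributions gives O(n log n).

Answer: O(n log n)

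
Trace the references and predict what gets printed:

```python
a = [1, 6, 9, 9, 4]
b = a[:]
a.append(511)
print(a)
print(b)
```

Key concept: slice [:] creates copy.
Step by step:
`a = [1, 6, 9, 9, 4]` → a = [1, 6, 9, 9, 4]
`b = a[:]` → b = [1, 6, 9, 9, 4]
`a.append(511)` → a = [1, 6, 9, 9, 4, 511]
`print(a)` → prints [1, 6, 9, 9, 4, 511]
`print(b)` → prints [1, 6, 9, 9, 4]

Answer:
[1, 6, 9, 9, 4, 511]
[1, 6, 9, 9, 4]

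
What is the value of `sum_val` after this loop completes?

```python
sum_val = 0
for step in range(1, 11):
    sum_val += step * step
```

Sum of squares 1² to 10² = 385
`sum_val` takes the values: 0 → 1 → 5 → 14 → 30 → 55 → 91 → 140 → 204 → 285 → 385

Answer: 385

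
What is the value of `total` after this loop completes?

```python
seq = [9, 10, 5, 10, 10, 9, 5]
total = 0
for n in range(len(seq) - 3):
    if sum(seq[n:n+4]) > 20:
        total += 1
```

Count windows with sum > 20
`total` takes the values: 0 → 1 → 2 → 3 → 4

Answer: 4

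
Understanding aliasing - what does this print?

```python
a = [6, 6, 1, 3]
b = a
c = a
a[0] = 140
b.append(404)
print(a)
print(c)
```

Key concept: multiple aliases.
Step by step:
`a = [6, 6, 1, 3]` → a = [6, 6, 1, 3]
`b = a` → b = [6, 6, 1, 3] (same object as a)
`c = a` → c = [6, 6, 1, 3] (same object as a, b)
`a[0] = 140` → a = [140, 6, 1, 3] (same object as b, c); b = [140, 6, 1, 3] (same object as a, c); c = [140, 6, 1, 3] (same object as a, b)
`b.append(404)` → a = [140, 6, 1, 3, 404] (same object as b, c); b = [140, 6, 1, 3, 404] (same object as a, c); c = [140, 6, 1, 3, 404] (same object as a, b)
`print(a)` → prints [140, 6, 1, 3, 404]
`print(c)` → prints [140, 6, 1, 3, 404]

Answer:
[140, 6, 1, 3, 404]
[140, 6, 1, 3, 404]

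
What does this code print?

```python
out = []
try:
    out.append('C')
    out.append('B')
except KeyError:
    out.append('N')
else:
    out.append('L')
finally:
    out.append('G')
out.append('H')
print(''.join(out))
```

Execution trace: 'C' (try body) → 'B' (try body, no exception) → 'L' (else) → 'G' (finally) → 'H' (after the try/except). Output: CBLGH

Answer: CBLGH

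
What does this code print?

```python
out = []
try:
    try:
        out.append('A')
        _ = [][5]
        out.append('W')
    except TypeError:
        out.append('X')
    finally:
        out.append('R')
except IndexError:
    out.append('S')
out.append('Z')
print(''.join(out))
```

Execution trace: 'A' (try body) → 'R' (finally) → 'S' (outer except IndexError) → 'Z' (after the try/except). Output: ARSZ

Answer: ARSZ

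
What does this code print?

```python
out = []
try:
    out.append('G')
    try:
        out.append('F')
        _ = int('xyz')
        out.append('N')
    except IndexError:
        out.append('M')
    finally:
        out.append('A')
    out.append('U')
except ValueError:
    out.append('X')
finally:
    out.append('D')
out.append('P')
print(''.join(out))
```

Execution trace: 'G' (try body) → 'F' (inner try body) → 'A' (inner finally) → 'X' (except ValueError) → 'D' (finally) → 'P' (after the try/except). Output: GFAXDP

Answer: GFAXDP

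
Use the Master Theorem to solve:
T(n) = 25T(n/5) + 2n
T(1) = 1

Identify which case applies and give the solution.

a=25, b=5, f(n)=2n. log_5(25) = 2. Since c=1 < 2, Case 1 applies: T(n) = Θ(n^log_b(a)) = O(n^2).

Answer: O(n^2) - Case 1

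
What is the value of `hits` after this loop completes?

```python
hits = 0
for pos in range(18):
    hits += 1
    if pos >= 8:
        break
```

Loop breaks when pos reaches 8, hits is 9
`hits` takes the values: 0 → 1 → 2 → 3 → 4 → 5 → 6 → 7 → 8 → 9

Answer: 9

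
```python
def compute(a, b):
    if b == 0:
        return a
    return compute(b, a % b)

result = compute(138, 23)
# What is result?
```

compute(138, 23) -> compute(23, 0) -> 23

Answer: 23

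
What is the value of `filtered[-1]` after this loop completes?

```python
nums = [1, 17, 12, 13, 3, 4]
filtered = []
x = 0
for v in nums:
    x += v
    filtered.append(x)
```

Cumulative sum ends at 50
`filtered` takes the values: [] → [1] → [1, 18] → [1, 18, 30] → [1, 18, 30, 43] → [1, 18, 30, 43, 46] → [1, 18, 30, 43, 46, 50]
So `filtered[-1]` = 50

Answer: 50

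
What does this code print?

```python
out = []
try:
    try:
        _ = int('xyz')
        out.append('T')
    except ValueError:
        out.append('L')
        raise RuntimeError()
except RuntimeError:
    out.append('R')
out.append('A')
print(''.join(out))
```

Execution trace: 'L' (inner except ValueError) → 'R' (outer except RuntimeError) → 'A' (after the try/except). Output: LRA

Answer: LRA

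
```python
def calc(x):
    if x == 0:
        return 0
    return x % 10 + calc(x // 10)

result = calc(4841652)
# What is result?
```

Sum of digits of 4841652: 2 + 5 + 6 + 1 + 4 + 8 + 4 = 30

Answer: 30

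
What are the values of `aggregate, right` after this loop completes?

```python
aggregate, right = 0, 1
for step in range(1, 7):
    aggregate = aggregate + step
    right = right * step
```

Sum and factorial of 1 to 6
`aggregate, right` takes the values: (0, 1) → (1, 1) → (3, 1) → (3, 2) → (6, 2) → (6, 6) → (10, 6) → (10, 24) → (15, 24) → (15, 120) → (21, 120) → (21, 720)

Answer: 21, 720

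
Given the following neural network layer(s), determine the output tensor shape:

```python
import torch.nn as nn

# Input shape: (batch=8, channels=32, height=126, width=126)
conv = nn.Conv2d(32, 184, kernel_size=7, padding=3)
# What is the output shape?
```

Input: (8, 32, 126, 126) -> Output: (8, 184, 126, 126)

Answer: (8, 184, 126, 126)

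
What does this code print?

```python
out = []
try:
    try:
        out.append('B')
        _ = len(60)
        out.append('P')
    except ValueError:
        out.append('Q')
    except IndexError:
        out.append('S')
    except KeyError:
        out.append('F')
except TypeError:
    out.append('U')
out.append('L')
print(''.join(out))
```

Execution trace: 'B' (try body) → 'U' (outer except TypeError) → 'L' (after the try/except). Output: BUL

Answer: BUL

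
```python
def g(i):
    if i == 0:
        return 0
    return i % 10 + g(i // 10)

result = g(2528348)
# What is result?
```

Sum of digits of 2528348: 8 + 4 + 3 + 8 + 2 + 5 + 2 = 32

Answer: 32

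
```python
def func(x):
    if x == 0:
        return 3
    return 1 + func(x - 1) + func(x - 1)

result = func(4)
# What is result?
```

func(x) = 1 + 2·func(x-1), func(0)=3. Closed form: (3+1)·2^4 - 1 = 63.

Answer: 63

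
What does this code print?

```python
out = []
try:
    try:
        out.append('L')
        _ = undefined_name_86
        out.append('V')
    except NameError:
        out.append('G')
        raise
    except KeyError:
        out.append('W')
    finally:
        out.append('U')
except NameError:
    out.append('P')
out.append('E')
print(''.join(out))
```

Execution trace: 'L' (inner try body) → 'G' (inner except NameError) → 'U' (inner finally) → 'P' (outer except NameError) → 'E' (after the try/except). Output: LGUPE

Answer: LGUPE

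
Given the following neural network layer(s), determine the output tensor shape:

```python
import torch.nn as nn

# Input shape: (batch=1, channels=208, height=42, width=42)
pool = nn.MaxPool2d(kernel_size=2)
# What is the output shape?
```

Input: (1, 208, 42, 42) -> Output: (1, 208, 21, 21)

Answer: (1, 208, 21, 21)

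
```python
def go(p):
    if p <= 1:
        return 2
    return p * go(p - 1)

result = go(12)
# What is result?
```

go(12) = 12 * 11 * 10 * 9 * 8 * 7 * 6 * 5 * 4 * 3 * 2 * 2 = 958003200

Answer: 958003200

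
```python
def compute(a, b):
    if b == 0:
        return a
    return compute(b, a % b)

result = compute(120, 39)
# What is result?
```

compute(120, 39) -> compute(39, 3) -> compute(3, 0) -> 3

Answer: 3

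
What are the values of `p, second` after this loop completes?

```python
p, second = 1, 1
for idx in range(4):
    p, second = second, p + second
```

Fibonacci: after 4 iterations
`p, second` takes the values: (1, 1) → (1, 2) → (2, 3) → (3, 5) → (5, 8)

Answer: 5, 8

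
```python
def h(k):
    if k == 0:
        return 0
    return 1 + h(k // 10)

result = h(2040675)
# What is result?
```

Count of digits of 2040675: 7

Answer: 7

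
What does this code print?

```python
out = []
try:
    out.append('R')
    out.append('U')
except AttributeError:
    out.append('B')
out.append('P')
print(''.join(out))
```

Execution trace: 'R' (try body) → 'U' (try body, no exception) → 'P' (after the try/except). Output: RUP

Answer: RUP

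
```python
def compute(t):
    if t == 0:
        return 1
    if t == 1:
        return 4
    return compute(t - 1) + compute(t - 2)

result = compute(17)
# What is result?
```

Build up from base cases: compute(0)=1, compute(1)=4, compute(2)=5, compute(3)=9, compute(4)=14, compute(5)=23, compute(6)=37, ..., compute(17)=7375

Answer: 7375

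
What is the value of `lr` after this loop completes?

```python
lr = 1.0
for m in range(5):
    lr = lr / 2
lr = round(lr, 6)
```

Halving LR 5 times: 1 / 2^5
`lr` takes the values: 1.0 → 0.5 → 0.25 → 0.125 → 0.0625 → 0.03125

Answer: 0.03125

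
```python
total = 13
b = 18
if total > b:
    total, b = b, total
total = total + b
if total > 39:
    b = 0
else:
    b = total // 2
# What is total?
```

Trace:
`total = 13` → total = 13
`b = 18` → b = 18
`if total > b: ...` → total > b is False → no variable changes
`total = total + b` → total = 31
`if total > 39: ...` → total > 39 is False, take else branch → b = 15
So total = 31

Answer: 31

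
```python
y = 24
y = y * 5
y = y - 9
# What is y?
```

Trace:
`y = 24` → y = 24
`y = y * 5` → y = 120
`y = y - 9` → y = 111
So y = 111

Answer: 111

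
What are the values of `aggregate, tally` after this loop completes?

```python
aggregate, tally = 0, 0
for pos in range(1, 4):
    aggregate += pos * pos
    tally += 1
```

Sum of squares and count
`aggregate, tally` takes the values: (0, 0) → (1, 0) → (1, 1) → (5, 1) → (5, 2) → (14, 2) → (14, 3)

Answer: 14, 3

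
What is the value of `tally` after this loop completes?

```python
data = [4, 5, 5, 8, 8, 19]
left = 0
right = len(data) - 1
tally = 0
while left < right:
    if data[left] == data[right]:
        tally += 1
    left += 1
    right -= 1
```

Count matching pairs from ends
`tally` takes the values: 0

Answer: 0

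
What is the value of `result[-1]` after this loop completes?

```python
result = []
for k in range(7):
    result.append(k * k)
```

Last element of squares 0 to 6
`result` takes the values: [] → [0] → [0, 1] → [0, 1, 4] → [0, 1, 4, 9] → [0, 1, 4, 9, 16] → [0, 1, 4, 9, 16, 25] → [0, 1, 4, 9, 16, 25, 36]
So `result[-1]` = 36

Answer: 36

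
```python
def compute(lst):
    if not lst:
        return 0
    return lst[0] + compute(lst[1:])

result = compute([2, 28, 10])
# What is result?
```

2 + 28 + 10 + 0 = 40

Answer: 40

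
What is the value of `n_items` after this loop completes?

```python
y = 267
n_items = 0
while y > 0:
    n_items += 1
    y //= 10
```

Count digits by repeated division by 10
`n_items` takes the values: 0 → 1 → 2 → 3

Answer: 3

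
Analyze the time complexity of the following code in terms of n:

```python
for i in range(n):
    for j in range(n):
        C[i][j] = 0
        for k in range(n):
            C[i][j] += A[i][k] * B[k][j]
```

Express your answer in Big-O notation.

This is Naive matrix multiplication. Time complexity: O(n³).

Answer: O(n³)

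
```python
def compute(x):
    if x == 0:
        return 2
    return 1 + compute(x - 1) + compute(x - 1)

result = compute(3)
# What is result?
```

compute(x) = 1 + 2·compute(x-1), compute(0)=2. Closed form: (2+1)·2^3 - 1 = 23.

Answer: 23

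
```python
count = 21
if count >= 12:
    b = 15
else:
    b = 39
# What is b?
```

Trace:
`count = 21` → count = 21
`if count >= 12: ...` → count >= 12 is True → b = 15
So b = 15

Answer: 15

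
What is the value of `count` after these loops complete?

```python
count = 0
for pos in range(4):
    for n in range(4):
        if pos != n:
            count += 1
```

4² - 4 (exclude diagonal)
`count` takes the values: 0 → 1 → 2 → 3 → 4 → 5 → 6 → 7 → 8 → 9 → 10 → 11 → 12

Answer: 12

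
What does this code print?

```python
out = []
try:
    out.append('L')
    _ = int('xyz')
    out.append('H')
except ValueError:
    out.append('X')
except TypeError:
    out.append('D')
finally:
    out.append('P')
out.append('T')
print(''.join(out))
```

Execution trace: 'L' (try body) → 'X' (except ValueError) → 'P' (finally) → 'T' (after the try/except). Output: LXPT

Answer: LXPT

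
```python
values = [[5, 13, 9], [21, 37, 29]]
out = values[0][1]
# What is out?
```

Trace:
`values = [[5, 13, 9], [21, 37, 29]]` → values = [[5, 13, 9], [21, 37, 29]]
`out = values[0][1]` → out = 13
So out = 13

Answer: 13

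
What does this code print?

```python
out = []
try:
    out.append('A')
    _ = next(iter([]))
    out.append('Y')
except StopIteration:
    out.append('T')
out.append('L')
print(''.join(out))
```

Execution trace: 'A' (try body) → 'T' (except StopIteration) → 'L' (after the try/except). Output: ATL

Answer: ATL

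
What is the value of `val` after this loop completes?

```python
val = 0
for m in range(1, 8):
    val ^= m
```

XOR of 1 to 7
`val` takes the values: 0 → 1 → 3 → 0 → 4 → 1 → 7 → 0

Answer: 0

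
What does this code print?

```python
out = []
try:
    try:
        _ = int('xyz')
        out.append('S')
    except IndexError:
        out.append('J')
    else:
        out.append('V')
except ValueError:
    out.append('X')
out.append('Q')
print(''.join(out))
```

Execution trace: 'X' (outer except ValueError) → 'Q' (after the try/except). Output: XQ

Answer: XQ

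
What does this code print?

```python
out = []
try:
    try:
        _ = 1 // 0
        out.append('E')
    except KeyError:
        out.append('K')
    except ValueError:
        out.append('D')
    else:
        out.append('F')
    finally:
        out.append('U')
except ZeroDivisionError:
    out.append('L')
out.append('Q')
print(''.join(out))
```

Execution trace: 'U' (finally) → 'L' (outer except ZeroDivisionError) → 'Q' (after the try/except). Output: ULQ

Answer: ULQ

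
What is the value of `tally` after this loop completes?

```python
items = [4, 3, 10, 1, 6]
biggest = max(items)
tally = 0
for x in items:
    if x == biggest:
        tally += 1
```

Count of max value 10 in [4, 3, 10, 1, 6]
`tally` takes the values: 0 → 1

Answer: 1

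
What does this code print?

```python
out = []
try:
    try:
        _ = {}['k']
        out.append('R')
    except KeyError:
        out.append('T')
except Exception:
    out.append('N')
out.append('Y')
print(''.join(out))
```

Execution trace: 'T' (inner except KeyError) → 'Y' (after the try/except). Output: TY

Answer: TY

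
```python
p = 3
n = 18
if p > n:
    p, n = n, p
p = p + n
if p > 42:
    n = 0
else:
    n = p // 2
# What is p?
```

Trace:
`p = 3` → p = 3
`n = 18` → n = 18
`if p > n: ...` → p > n is False → no variable changes
`p = p + n` → p = 21
`if p > 42: ...` → p > 42 is False, take else branch → n = 10
So p = 21

Answer: 21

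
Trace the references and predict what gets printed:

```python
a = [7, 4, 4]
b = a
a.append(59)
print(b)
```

Key concept: basic list aliasing.
Step by step:
`a = [7, 4, 4]` → a = [7, 4, 4]
`b = a` → b = [7, 4, 4] (same object as a)
`a.append(59)` → a = [7, 4, 4, 59] (same object as b); b = [7, 4, 4, 59] (same object as a)
`print(b)` → prints [7, 4, 4, 59]

Answer: [7, 4, 4, 59]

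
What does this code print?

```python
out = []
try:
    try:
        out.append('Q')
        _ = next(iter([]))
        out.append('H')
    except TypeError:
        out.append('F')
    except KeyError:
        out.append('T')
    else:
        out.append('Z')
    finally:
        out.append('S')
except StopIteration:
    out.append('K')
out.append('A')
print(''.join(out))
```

Execution trace: 'Q' (try body) → 'S' (finally) → 'K' (outer except StopIteration) → 'A' (after the try/except). Output: QSKA

Answer: QSKA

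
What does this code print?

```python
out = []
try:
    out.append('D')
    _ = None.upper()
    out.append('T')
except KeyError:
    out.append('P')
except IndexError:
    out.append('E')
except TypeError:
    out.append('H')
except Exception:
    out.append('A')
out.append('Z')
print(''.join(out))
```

Execution trace: 'D' (try body) → 'A' (except Exception) → 'Z' (after the try/except). Output: DAZ

Answer: DAZ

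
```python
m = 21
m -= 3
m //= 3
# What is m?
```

Trace:
`m = 21` → m = 21
`m -= 3` → m = 18
`m //= 3` → m = 6
So m = 6

Answer: 6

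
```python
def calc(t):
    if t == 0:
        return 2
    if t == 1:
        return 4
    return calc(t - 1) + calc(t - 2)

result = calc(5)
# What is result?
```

Build up from base cases: calc(0)=2, calc(1)=4, calc(2)=6, calc(3)=10, calc(4)=16, calc(5)=26

Answer: 26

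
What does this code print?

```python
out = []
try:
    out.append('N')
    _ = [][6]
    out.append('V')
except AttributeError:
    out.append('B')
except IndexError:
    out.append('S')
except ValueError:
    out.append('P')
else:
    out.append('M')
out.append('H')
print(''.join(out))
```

Execution trace: 'N' (try body) → 'S' (except IndexError) → 'H' (after the try/except). Output: NSH

Answer: NSH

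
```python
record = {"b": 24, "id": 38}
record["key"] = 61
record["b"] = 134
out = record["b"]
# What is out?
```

Trace:
`record = {"b": 24, "id": 38}` → record = {'b': 24, 'id': 38}
`record["key"] = 61` → record = {'b': 24, 'id': 38, 'key': 61}
`record["b"] = 134` → record = {'b': 134, 'id': 38, 'key': 61}
`out = record["b"]` → out = 134
So out = 134

Answer: 134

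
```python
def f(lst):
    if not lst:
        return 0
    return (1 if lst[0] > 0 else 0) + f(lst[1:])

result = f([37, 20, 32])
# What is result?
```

Count of positive elements in [37, 20, 32] = 3

Answer: 3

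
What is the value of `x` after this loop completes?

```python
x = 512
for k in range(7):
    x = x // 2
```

Halve 7 times: 512 // 2^7 = 4
`x` takes the values: 512 → 256 → 128 → 64 → 32 → 16 → 8 → 4

Answer: 4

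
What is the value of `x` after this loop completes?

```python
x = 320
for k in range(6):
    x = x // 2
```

Halve 6 times: 320 // 2^6 = 5
`x` takes the values: 320 → 160 → 80 → 40 → 20 → 10 → 5

Answer: 5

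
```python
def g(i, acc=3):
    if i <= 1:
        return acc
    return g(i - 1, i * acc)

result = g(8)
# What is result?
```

Accumulator trace (n, acc): (8, 3) -> (7, 24) -> (6, 168) -> (5, 1008) -> (4, 5040) -> (3, 20160) -> (2, 60480) -> (1, 120960) -> return 120960

Answer: 120960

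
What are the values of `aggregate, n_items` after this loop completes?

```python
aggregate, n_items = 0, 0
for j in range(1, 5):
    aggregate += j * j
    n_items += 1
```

Sum of squares and count
`aggregate, n_items` takes the values: (0, 0) → (1, 0) → (1, 1) → (5, 1) → (5, 2) → (14, 2) → (14, 3) → (30, 3) → (30, 4)

Answer: 30, 4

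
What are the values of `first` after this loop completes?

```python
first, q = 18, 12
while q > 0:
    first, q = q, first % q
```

GCD of 18 and 12
`first` takes the values: 18 → 12 → 6

Answer: 6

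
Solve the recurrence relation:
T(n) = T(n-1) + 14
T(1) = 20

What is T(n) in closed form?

Unrolling: T(n) = T(1) + 14·(n-1) = 20 + 14(n-1) = 14n + 6.

Answer: T(n) = 14n + 6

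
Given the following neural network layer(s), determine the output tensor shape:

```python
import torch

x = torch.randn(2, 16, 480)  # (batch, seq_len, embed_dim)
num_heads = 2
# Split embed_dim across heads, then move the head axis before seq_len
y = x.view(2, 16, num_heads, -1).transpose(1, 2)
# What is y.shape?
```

Input: (2, 16, 480) -> head_dim = 480 // 2 = 240; after view: (2, 16, 2, 240) -> after transpose(1, 2): (2, 2, 16, 240) -> Output: (2, 2, 16, 240)

Answer: (2, 2, 16, 240)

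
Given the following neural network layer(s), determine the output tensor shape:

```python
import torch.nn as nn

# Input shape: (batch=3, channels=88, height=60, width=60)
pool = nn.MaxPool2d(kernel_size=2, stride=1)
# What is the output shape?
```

Input: (3, 88, 60, 60) -> Output: (3, 88, 59, 59)

Answer: (3, 88, 59, 59)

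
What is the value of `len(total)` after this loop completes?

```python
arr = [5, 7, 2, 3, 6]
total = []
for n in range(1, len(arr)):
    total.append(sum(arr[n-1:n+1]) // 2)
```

Number of 2-element averages
`total` takes the values: [] → [6] → [6, 4] → [6, 4, 2] → [6, 4, 2, 4]
So `len(total)` = 4

Answer: 4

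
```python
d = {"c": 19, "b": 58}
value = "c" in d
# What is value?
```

Trace:
`d = {"c": 19, "b": 58}` → d = {'c': 19, 'b': 58}
`value = "c" in d` → value = True
So value = True

Answer: True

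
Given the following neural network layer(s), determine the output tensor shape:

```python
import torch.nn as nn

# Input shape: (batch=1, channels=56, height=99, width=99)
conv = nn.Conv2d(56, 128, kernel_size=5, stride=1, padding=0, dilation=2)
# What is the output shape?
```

Input: (1, 56, 99, 99) -> Output: (1, 128, 91, 91)

Answer: (1, 128, 91, 91)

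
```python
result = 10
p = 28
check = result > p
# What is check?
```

Trace:
`result = 10` → result = 10
`p = 28` → p = 28
`check = result > p` → check = False
So check = False

Answer: False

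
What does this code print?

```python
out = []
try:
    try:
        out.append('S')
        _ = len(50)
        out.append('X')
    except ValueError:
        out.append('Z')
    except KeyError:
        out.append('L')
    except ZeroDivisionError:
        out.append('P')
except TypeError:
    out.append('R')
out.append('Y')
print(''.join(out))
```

Execution trace: 'S' (try body) → 'R' (outer except TypeError) → 'Y' (after the try/except). Output: SRY

Answer: SRY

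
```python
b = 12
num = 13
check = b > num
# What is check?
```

Trace:
`b = 12` → b = 12
`num = 13` → num = 13
`check = b > num` → check = False
So check = False

Answer: False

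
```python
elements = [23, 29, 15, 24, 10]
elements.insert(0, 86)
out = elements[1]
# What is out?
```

Trace:
`elements = [23, 29, 15, 24, 10]` → elements = [23, 29, 15, 24, 10]
`elements.insert(0, 86)` → elements = [86, 23, 29, 15, 24, 10]
`out = elements[1]` → out = 23
So out = 23

Answer: 23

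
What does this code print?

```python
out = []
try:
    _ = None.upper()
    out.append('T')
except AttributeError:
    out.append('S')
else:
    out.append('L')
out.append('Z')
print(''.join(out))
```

Execution trace: 'S' (except AttributeError) → 'Z' (after the try/except). Output: SZ

Answer: SZ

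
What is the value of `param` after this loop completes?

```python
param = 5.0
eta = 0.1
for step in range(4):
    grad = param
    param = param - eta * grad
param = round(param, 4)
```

Gradient descent: w = 5.0 * (1 - 0.1)^4
`param` takes the values: 5.0 → 4.5 → 4.05 → 3.645 → 3.2805

Answer: 3.2805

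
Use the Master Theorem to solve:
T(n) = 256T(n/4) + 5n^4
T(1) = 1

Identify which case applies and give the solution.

a=256, b=4, f(n)=5n^4. log_4(256) = 4. Since c=4 = 4, Case 2 applies: T(n) = Θ(n^log_b(a) · log n) = O(n^4 log n).

Answer: O(n^4 log n) - Case 2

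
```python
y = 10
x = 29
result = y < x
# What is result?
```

Trace:
`y = 10` → y = 10
`x = 29` → x = 29
`result = y < x` → result = True
So result = True

Answer: True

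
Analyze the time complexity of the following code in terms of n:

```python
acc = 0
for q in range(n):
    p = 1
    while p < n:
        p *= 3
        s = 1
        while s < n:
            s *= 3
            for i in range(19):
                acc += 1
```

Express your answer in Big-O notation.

Each loop level contributes: n × log n × log n × 1. Multiplying the contributions gives O(n log² n).

Answer: O(n log² n)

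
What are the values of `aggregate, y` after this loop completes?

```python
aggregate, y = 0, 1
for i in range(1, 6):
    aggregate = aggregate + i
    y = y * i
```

Sum and factorial of 1 to 5
`aggregate, y` takes the values: (0, 1) → (1, 1) → (3, 1) → (3, 2) → (6, 2) → (6, 6) → (10, 6) → (10, 24) → (15, 24) → (15, 120)

Answer: 15, 120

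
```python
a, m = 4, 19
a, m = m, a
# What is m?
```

Trace:
`a, m = 4, 19` → a = 4; m = 19
`a, m = m, a` → a = 19; m = 4
So m = 4

Answer: 4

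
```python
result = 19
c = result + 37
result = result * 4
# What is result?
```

Trace:
`result = 19` → result = 19
`c = result + 37` → c = 56
`result = result * 4` → result = 76
So result = 76

Answer: 76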